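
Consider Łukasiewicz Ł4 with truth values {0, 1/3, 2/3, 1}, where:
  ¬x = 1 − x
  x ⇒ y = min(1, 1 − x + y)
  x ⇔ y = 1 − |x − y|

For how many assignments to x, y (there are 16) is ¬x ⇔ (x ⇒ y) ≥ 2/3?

x = 0, y = 0 ↦ 1  ≥
x = 0, y = 1/3 ↦ 1  ≥
x = 0, y = 2/3 ↦ 1  ≥
x = 0, y = 1 ↦ 1  ≥
x = 1/3, y = 0 ↦ 1  ≥
x = 1/3, y = 1/3 ↦ 2/3  ≥
x = 1/3, y = 2/3 ↦ 2/3  ≥
x = 1/3, y = 1 ↦ 2/3  ≥
x = 2/3, y = 0 ↦ 1  ≥
x = 2/3, y = 1/3 ↦ 2/3  ≥
x = 2/3, y = 2/3 ↦ 1/3  <
x = 2/3, y = 1 ↦ 1/3  <
x = 1, y = 0 ↦ 1  ≥
x = 1, y = 1/3 ↦ 2/3  ≥
x = 1, y = 2/3 ↦ 1/3  <
x = 1, y = 1 ↦ 0  <
So 12 of the 16 assignments meet the threshold.

12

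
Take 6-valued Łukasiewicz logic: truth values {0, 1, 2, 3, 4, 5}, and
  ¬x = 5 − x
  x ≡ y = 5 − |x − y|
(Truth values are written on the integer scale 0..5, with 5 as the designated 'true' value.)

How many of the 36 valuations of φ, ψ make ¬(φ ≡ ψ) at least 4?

value 5: 2 assignments (counts)
value 4: 4 assignments (counts)
value 3: 6 assignments
value 2: 8 assignments
value 1: 10 assignments
value 0: 6 assignments
So 6 of the 36 assignments meet the threshold.

6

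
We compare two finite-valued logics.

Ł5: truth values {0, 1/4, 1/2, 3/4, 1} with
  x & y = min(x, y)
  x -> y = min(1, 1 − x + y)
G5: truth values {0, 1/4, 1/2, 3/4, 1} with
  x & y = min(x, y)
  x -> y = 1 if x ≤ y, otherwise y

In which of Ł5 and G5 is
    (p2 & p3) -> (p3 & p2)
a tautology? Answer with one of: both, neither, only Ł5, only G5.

In Ł5: every assignment gives 1 — tautology.
In G5: every assignment gives 1 — tautology.

both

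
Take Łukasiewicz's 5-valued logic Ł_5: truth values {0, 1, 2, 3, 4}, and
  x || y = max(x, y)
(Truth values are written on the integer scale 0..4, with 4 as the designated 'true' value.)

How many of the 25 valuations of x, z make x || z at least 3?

value 4: 9 assignments (counts)
value 3: 7 assignments (counts)
value 2: 5 assignments
value 1: 3 assignments
value 0: 1 assignment
So 16 of the 25 assignments meet the threshold.

16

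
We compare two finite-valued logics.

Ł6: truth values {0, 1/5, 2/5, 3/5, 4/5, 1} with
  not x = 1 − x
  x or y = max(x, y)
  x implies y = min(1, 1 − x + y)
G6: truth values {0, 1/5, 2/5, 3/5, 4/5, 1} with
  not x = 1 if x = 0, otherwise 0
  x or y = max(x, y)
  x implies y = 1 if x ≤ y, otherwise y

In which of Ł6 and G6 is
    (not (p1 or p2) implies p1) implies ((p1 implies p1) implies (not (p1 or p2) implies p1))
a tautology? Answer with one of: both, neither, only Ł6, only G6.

both

In Ł6: every assignment gives 1 — tautology.
In G6: every assignment gives 1 — tautology.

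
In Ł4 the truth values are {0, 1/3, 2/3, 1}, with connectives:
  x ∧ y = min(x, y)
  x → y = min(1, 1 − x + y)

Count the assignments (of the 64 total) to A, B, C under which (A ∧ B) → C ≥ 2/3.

value 1: 50 assignments (counts)
value 2/3: 9 assignments (counts)
value 1/3: 4 assignments
value 0: 1 assignment
So 59 of the 64 assignments meet the threshold.

59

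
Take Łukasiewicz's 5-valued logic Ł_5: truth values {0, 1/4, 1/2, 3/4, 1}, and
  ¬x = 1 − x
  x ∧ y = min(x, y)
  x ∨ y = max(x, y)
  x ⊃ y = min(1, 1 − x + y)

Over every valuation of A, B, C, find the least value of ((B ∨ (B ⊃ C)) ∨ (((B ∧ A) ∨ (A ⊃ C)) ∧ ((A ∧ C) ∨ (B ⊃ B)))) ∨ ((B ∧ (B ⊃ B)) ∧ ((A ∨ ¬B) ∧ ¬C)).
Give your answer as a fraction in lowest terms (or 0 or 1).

Take A = 1/2, B = 1/2, C = 0:
B ⊃ C = 1/2 ⊃ 0 = 1/2
B ∨ (B ⊃ C) = 1/2 ∨ 1/2 = 1/2
B ∧ A = 1/2 ∧ 1/2 = 1/2
A ⊃ C = 1/2 ⊃ 0 = 1/2
(B ∧ A) ∨ (A ⊃ C) = 1/2 ∨ 1/2 = 1/2
A ∧ C = 1/2 ∧ 0 = 0
B ⊃ B = 1/2 ⊃ 1/2 = 1
(A ∧ C) ∨ (B ⊃ B) = 0 ∨ 1 = 1
((B ∧ A) ∨ (A ⊃ C)) ∧ ((A ∧ C) ∨ (B ⊃ B)) = 1/2 ∧ 1 = 1/2
(B ∨ (B ⊃ C)) ∨ (((B ∧ A) ∨ (A ⊃ C)) ∧ ((A ∧ C) ∨ (B ⊃ B))) = 1/2 ∨ 1/2 = 1/2
B ⊃ B = 1/2 ⊃ 1/2 = 1
B ∧ (B ⊃ B) = 1/2 ∧ 1 = 1/2
¬B = ¬1/2 = 1/2
A ∨ ¬B = 1/2 ∨ 1/2 = 1/2
¬C = ¬0 = 1
(A ∨ ¬B) ∧ ¬C = 1/2 ∧ 1 = 1/2
(B ∧ (B ⊃ B)) ∧ ((A ∨ ¬B) ∧ ¬C) = 1/2 ∧ 1/2 = 1/2
((B ∨ (B ⊃ C)) ∨ (((B ∧ A) ∨ (A ⊃ C)) ∧ ((A ∧ C) ∨ (B ⊃ B)))) ∨ ((B ∧ (B ⊃ B)) ∧ ((A ∨ ¬B) ∧ ¬C)) = 1/2 ∨ 1/2 = 1/2
No assignment yields a value below 1/2, so this is the minimum.

1/2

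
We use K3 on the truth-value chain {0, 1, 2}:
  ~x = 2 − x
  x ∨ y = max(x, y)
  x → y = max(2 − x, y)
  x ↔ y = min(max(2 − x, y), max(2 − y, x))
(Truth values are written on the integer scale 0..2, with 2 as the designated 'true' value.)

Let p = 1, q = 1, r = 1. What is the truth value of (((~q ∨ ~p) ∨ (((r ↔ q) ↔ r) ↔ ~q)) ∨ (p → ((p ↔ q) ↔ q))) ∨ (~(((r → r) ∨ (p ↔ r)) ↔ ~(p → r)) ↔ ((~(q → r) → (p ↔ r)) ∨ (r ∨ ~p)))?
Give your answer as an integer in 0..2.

~q = ~1 = 1
~p = ~1 = 1
~q ∨ ~p = 1 ∨ 1 = 1
r ↔ q = 1 ↔ 1 = 1
(r ↔ q) ↔ r = 1 ↔ 1 = 1
~q = ~1 = 1
((r ↔ q) ↔ r) ↔ ~q = 1 ↔ 1 = 1
(~q ∨ ~p) ∨ (((r ↔ q) ↔ r) ↔ ~q) = 1 ∨ 1 = 1
p ↔ q = 1 ↔ 1 = 1
(p ↔ q) ↔ q = 1 ↔ 1 = 1
p → ((p ↔ q) ↔ q) = 1 → 1 = 1
((~q ∨ ~p) ∨ (((r ↔ q) ↔ r) ↔ ~q)) ∨ (p → ((p ↔ q) ↔ q)) = 1 ∨ 1 = 1
r → r = 1 → 1 = 1
p ↔ r = 1 ↔ 1 = 1
(r → r) ∨ (p ↔ r) = 1 ∨ 1 = 1
p → r = 1 → 1 = 1
~(p → r) = ~1 = 1
((r → r) ∨ (p ↔ r)) ↔ ~(p → r) = 1 ↔ 1 = 1
~(((r → r) ∨ (p ↔ r)) ↔ ~(p → r)) = ~1 = 1
q → r = 1 → 1 = 1
~(q → r) = ~1 = 1
p ↔ r = 1 ↔ 1 = 1
~(q → r) → (p ↔ r) = 1 → 1 = 1
~p = ~1 = 1
r ∨ ~p = 1 ∨ 1 = 1
(~(q → r) → (p ↔ r)) ∨ (r ∨ ~p) = 1 ∨ 1 = 1
~(((r → r) ∨ (p ↔ r)) ↔ ~(p → r)) ↔ ((~(q → r) → (p ↔ r)) ∨ (r ∨ ~p)) = 1 ↔ 1 = 1
(((~q ∨ ~p) ∨ (((r ↔ q) ↔ r) ↔ ~q)) ∨ (p → ((p ↔ q) ↔ q))) ∨ (~(((r → r) ∨ (p ↔ r)) ↔ ~(p → r)) ↔ ((~(q → r) → (p ↔ r)) ∨ (r ∨ ~p))) = 1 ∨ 1 = 1

1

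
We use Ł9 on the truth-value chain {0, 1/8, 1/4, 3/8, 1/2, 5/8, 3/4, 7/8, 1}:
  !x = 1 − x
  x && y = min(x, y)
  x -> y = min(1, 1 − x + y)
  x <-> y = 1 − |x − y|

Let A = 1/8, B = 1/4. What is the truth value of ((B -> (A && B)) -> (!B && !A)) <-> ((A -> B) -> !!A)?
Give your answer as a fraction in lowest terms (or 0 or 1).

A && B = 1/8 && 1/4 = 1/8
B -> (A && B) = 1/4 -> 1/8 = 7/8
!B = !1/4 = 3/4
!A = !1/8 = 7/8
!B && !A = 3/4 && 7/8 = 3/4
(B -> (A && B)) -> (!B && !A) = 7/8 -> 3/4 = 7/8
A -> B = 1/8 -> 1/4 = 1
!A = !1/8 = 7/8
!!A = !7/8 = 1/8
(A -> B) -> !!A = 1 -> 1/8 = 1/8
((B -> (A && B)) -> (!B && !A)) <-> ((A -> B) -> !!A) = 7/8 <-> 1/8 = 1/4

1/4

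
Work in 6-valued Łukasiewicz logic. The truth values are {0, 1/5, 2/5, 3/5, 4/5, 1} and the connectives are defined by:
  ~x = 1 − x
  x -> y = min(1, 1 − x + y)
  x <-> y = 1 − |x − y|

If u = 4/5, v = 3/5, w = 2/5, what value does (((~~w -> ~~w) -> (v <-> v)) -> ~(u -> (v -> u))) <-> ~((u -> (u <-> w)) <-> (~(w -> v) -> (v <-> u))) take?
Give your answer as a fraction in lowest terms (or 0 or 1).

~w = ~2/5 = 3/5
~~w = ~3/5 = 2/5
~w = ~2/5 = 3/5
~~w = ~3/5 = 2/5
~~w -> ~~w = 2/5 -> 2/5 = 1
v <-> v = 3/5 <-> 3/5 = 1
(~~w -> ~~w) -> (v <-> v) = 1 -> 1 = 1
v -> u = 3/5 -> 4/5 = 1
u -> (v -> u) = 4/5 -> 1 = 1
~(u -> (v -> u)) = ~1 = 0
((~~w -> ~~w) -> (v <-> v)) -> ~(u -> (v -> u)) = 1 -> 0 = 0
u <-> w = 4/5 <-> 2/5 = 3/5
u -> (u <-> w) = 4/5 -> 3/5 = 4/5
w -> v = 2/5 -> 3/5 = 1
~(w -> v) = ~1 = 0
v <-> u = 3/5 <-> 4/5 = 4/5
~(w -> v) -> (v <-> u) = 0 -> 4/5 = 1
(u -> (u <-> w)) <-> (~(w -> v) -> (v <-> u)) = 4/5 <-> 1 = 4/5
~((u -> (u <-> w)) <-> (~(w -> v) -> (v <-> u))) = ~4/5 = 1/5
(((~~w -> ~~w) -> (v <-> v)) -> ~(u -> (v -> u))) <-> ~((u -> (u <-> w)) <-> (~(w -> v) -> (v <-> u))) = 0 <-> 1/5 = 4/5

4/5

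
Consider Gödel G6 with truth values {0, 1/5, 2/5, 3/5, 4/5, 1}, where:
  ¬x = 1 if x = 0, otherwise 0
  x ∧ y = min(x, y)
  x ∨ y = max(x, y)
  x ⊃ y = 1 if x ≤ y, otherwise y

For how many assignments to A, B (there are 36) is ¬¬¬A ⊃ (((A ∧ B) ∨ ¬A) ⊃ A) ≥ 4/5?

30

value 1: 30 assignments (counts)
value 0: 6 assignments
So 30 of the 36 assignments meet the threshold.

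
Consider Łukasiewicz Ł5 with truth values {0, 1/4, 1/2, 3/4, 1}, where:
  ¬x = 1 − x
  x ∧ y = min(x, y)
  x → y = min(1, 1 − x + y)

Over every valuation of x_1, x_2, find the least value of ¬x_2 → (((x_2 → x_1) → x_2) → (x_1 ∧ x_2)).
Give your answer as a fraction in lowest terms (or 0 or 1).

1/2

Take x_1 = 0, x_2 = 1/2:
¬x_2 = ¬1/2 = 1/2
x_2 → x_1 = 1/2 → 0 = 1/2
(x_2 → x_1) → x_2 = 1/2 → 1/2 = 1
x_1 ∧ x_2 = 0 ∧ 1/2 = 0
((x_2 → x_1) → x_2) → (x_1 ∧ x_2) = 1 → 0 = 0
¬x_2 → (((x_2 → x_1) → x_2) → (x_1 ∧ x_2)) = 1/2 → 0 = 1/2
No assignment yields a value below 1/2, so this is the minimum.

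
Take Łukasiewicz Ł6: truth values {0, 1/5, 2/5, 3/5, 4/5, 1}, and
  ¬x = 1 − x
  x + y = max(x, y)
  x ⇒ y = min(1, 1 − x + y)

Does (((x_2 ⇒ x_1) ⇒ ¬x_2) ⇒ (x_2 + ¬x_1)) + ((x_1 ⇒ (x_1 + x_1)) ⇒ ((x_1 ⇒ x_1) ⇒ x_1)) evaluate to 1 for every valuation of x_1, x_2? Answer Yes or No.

Counterexample: take x_1 = 1/5, x_2 = 0.
x_2 ⇒ x_1 = 0 ⇒ 1/5 = 1
¬x_2 = ¬0 = 1
(x_2 ⇒ x_1) ⇒ ¬x_2 = 1 ⇒ 1 = 1
¬x_1 = ¬1/5 = 4/5
x_2 + ¬x_1 = 0 + 4/5 = 4/5
((x_2 ⇒ x_1) ⇒ ¬x_2) ⇒ (x_2 + ¬x_1) = 1 ⇒ 4/5 = 4/5
x_1 + x_1 = 1/5 + 1/5 = 1/5
x_1 ⇒ (x_1 + x_1) = 1/5 ⇒ 1/5 = 1
x_1 ⇒ x_1 = 1/5 ⇒ 1/5 = 1
(x_1 ⇒ x_1) ⇒ x_1 = 1 ⇒ 1/5 = 1/5
(x_1 ⇒ (x_1 + x_1)) ⇒ ((x_1 ⇒ x_1) ⇒ x_1) = 1 ⇒ 1/5 = 1/5
(((x_2 ⇒ x_1) ⇒ ¬x_2) ⇒ (x_2 + ¬x_1)) + ((x_1 ⇒ (x_1 + x_1)) ⇒ ((x_1 ⇒ x_1) ⇒ x_1)) = 4/5 + 1/5 = 4/5
This gives 4/5 ≠ 1.

No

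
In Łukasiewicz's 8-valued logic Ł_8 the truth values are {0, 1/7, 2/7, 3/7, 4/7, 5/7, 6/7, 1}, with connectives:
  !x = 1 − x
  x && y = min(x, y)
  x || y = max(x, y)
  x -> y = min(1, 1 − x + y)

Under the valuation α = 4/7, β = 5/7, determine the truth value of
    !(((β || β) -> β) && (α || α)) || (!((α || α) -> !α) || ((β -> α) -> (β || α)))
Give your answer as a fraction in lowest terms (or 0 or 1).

β || β = 5/7 || 5/7 = 5/7
(β || β) -> β = 5/7 -> 5/7 = 1
α || α = 4/7 || 4/7 = 4/7
((β || β) -> β) && (α || α) = 1 && 4/7 = 4/7
!(((β || β) -> β) && (α || α)) = !4/7 = 3/7
α || α = 4/7 || 4/7 = 4/7
!α = !4/7 = 3/7
(α || α) -> !α = 4/7 -> 3/7 = 6/7
!((α || α) -> !α) = !6/7 = 1/7
β -> α = 5/7 -> 4/7 = 6/7
β || α = 5/7 || 4/7 = 5/7
(β -> α) -> (β || α) = 6/7 -> 5/7 = 6/7
!((α || α) -> !α) || ((β -> α) -> (β || α)) = 1/7 || 6/7 = 6/7
!(((β || β) -> β) && (α || α)) || (!((α || α) -> !α) || ((β -> α) -> (β || α))) = 3/7 || 6/7 = 6/7

6/7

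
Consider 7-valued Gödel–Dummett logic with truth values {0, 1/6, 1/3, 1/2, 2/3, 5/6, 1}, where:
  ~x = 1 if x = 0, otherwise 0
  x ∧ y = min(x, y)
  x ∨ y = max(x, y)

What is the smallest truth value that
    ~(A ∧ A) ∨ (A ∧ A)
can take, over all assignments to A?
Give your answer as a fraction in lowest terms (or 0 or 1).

1/6

Take A = 1/6:
A ∧ A = 1/6 ∧ 1/6 = 1/6
~(A ∧ A) = ~1/6 = 0
A ∧ A = 1/6 ∧ 1/6 = 1/6
~(A ∧ A) ∨ (A ∧ A) = 0 ∨ 1/6 = 1/6
No assignment yields a value below 1/6, so this is the minimum.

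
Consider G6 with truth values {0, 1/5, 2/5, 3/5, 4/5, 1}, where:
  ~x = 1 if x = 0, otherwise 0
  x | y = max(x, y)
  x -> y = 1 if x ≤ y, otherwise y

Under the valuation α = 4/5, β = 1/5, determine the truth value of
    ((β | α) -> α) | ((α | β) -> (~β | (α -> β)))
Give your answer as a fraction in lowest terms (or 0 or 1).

1

β | α = 1/5 | 4/5 = 4/5
(β | α) -> α = 4/5 -> 4/5 = 1
α | β = 4/5 | 1/5 = 4/5
~β = ~1/5 = 0
α -> β = 4/5 -> 1/5 = 1/5
~β | (α -> β) = 0 | 1/5 = 1/5
(α | β) -> (~β | (α -> β)) = 4/5 -> 1/5 = 1/5
((β | α) -> α) | ((α | β) -> (~β | (α -> β))) = 1 | 1/5 = 1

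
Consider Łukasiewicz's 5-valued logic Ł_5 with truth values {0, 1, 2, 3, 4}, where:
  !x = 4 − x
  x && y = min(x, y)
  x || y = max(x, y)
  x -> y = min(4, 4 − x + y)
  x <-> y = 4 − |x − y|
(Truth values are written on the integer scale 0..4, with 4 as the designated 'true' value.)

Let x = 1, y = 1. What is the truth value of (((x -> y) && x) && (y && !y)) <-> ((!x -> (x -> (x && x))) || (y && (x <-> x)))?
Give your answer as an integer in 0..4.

x -> y = 1 -> 1 = 4
(x -> y) && x = 4 && 1 = 1
!y = !1 = 3
y && !y = 1 && 3 = 1
((x -> y) && x) && (y && !y) = 1 && 1 = 1
!x = !1 = 3
x && x = 1 && 1 = 1
x -> (x && x) = 1 -> 1 = 4
!x -> (x -> (x && x)) = 3 -> 4 = 4
x <-> x = 1 <-> 1 = 4
y && (x <-> x) = 1 && 4 = 1
(!x -> (x -> (x && x))) || (y && (x <-> x)) = 4 || 1 = 4
(((x -> y) && x) && (y && !y)) <-> ((!x -> (x -> (x && x))) || (y && (x <-> x))) = 1 <-> 4 = 1

1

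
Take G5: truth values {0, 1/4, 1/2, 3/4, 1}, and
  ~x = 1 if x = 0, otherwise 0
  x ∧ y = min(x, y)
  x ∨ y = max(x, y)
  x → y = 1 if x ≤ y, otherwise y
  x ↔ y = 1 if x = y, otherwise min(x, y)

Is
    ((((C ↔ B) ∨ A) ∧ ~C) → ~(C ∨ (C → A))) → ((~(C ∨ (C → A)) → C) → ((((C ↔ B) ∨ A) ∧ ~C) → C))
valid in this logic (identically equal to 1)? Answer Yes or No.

At A = 1/4, B = 1/4, C = 0, for instance:
C ↔ B = 0 ↔ 1/4 = 0
(C ↔ B) ∨ A = 0 ∨ 1/4 = 1/4
~C = ~0 = 1
((C ↔ B) ∨ A) ∧ ~C = 1/4 ∧ 1 = 1/4
C → A = 0 → 1/4 = 1
C ∨ (C → A) = 0 ∨ 1 = 1
~(C ∨ (C → A)) = ~1 = 0
(((C ↔ B) ∨ A) ∧ ~C) → ~(C ∨ (C → A)) = 1/4 → 0 = 0
~(C ∨ (C → A)) → C = 0 → 0 = 1
(((C ↔ B) ∨ A) ∧ ~C) → C = 1/4 → 0 = 0
(~(C ∨ (C → A)) → C) → ((((C ↔ B) ∨ A) ∧ ~C) → C) = 1 → 0 = 0
((((C ↔ B) ∨ A) ∧ ~C) → ~(C ∨ (C → A))) → ((~(C ∨ (C → A)) → C) → ((((C ↔ B) ∨ A) ∧ ~C) → C)) = 0 → 0 = 1
and checking the remaining 124 assignments likewise gives ≥ 1 in every case.

Yes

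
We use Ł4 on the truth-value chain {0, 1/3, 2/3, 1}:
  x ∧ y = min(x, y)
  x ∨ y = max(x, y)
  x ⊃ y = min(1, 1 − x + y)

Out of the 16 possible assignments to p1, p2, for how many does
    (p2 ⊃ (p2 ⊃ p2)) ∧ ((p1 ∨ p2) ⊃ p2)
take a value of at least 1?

p1 = 0, p2 = 0 ↦ 1  ≥
p1 = 0, p2 = 1/3 ↦ 1  ≥
p1 = 0, p2 = 2/3 ↦ 1  ≥
p1 = 0, p2 = 1 ↦ 1  ≥
p1 = 1/3, p2 = 0 ↦ 2/3  <
p1 = 1/3, p2 = 1/3 ↦ 1  ≥
p1 = 1/3, p2 = 2/3 ↦ 1  ≥
p1 = 1/3, p2 = 1 ↦ 1  ≥
p1 = 2/3, p2 = 0 ↦ 1/3  <
p1 = 2/3, p2 = 1/3 ↦ 2/3  <
p1 = 2/3, p2 = 2/3 ↦ 1  ≥
p1 = 2/3, p2 = 1 ↦ 1  ≥
p1 = 1, p2 = 0 ↦ 0  <
p1 = 1, p2 = 1/3 ↦ 1/3  <
p1 = 1, p2 = 2/3 ↦ 2/3  <
p1 = 1, p2 = 1 ↦ 1  ≥
So 10 of the 16 assignments meet the threshold.

10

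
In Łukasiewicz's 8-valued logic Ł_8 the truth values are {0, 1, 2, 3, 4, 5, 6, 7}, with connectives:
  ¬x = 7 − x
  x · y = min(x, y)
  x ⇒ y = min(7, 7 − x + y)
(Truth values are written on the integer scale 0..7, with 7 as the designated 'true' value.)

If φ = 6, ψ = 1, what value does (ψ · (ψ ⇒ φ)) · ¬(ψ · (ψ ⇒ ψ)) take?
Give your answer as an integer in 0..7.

1

ψ ⇒ φ = 1 ⇒ 6 = 7
ψ · (ψ ⇒ φ) = 1 · 7 = 1
ψ ⇒ ψ = 1 ⇒ 1 = 7
ψ · (ψ ⇒ ψ) = 1 · 7 = 1
¬(ψ · (ψ ⇒ ψ)) = ¬1 = 6
(ψ · (ψ ⇒ φ)) · ¬(ψ · (ψ ⇒ ψ)) = 1 · 6 = 1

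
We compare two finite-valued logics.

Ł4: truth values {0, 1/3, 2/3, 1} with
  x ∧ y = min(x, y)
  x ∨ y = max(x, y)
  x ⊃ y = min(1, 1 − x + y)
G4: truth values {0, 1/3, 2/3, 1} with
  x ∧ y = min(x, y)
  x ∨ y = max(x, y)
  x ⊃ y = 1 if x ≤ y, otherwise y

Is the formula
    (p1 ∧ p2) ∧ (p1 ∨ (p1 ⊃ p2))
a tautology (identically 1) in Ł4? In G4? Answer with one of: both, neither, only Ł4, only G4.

neither

In Ł4: at p1 = 0, p2 = 0 the value is 0 — not a tautology.
In G4: at p1 = 0, p2 = 0 the value is 0 — not a tautology.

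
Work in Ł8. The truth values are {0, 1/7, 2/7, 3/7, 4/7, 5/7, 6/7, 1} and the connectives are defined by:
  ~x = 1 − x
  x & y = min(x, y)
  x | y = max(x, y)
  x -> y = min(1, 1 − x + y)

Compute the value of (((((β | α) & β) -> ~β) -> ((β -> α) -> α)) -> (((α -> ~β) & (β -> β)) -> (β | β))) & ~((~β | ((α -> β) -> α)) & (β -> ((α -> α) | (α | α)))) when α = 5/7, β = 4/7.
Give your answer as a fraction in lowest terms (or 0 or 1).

β | α = 4/7 | 5/7 = 5/7
(β | α) & β = 5/7 & 4/7 = 4/7
~β = ~4/7 = 3/7
((β | α) & β) -> ~β = 4/7 -> 3/7 = 6/7
β -> α = 4/7 -> 5/7 = 1
(β -> α) -> α = 1 -> 5/7 = 5/7
(((β | α) & β) -> ~β) -> ((β -> α) -> α) = 6/7 -> 5/7 = 6/7
~β = ~4/7 = 3/7
α -> ~β = 5/7 -> 3/7 = 5/7
β -> β = 4/7 -> 4/7 = 1
(α -> ~β) & (β -> β) = 5/7 & 1 = 5/7
β | β = 4/7 | 4/7 = 4/7
((α -> ~β) & (β -> β)) -> (β | β) = 5/7 -> 4/7 = 6/7
((((β | α) & β) -> ~β) -> ((β -> α) -> α)) -> (((α -> ~β) & (β -> β)) -> (β | β)) = 6/7 -> 6/7 = 1
~β = ~4/7 = 3/7
α -> β = 5/7 -> 4/7 = 6/7
(α -> β) -> α = 6/7 -> 5/7 = 6/7
~β | ((α -> β) -> α) = 3/7 | 6/7 = 6/7
α -> α = 5/7 -> 5/7 = 1
α | α = 5/7 | 5/7 = 5/7
(α -> α) | (α | α) = 1 | 5/7 = 1
β -> ((α -> α) | (α | α)) = 4/7 -> 1 = 1
(~β | ((α -> β) -> α)) & (β -> ((α -> α) | (α | α))) = 6/7 & 1 = 6/7
~((~β | ((α -> β) -> α)) & (β -> ((α -> α) | (α | α)))) = ~6/7 = 1/7
(((((β | α) & β) -> ~β) -> ((β -> α) -> α)) -> (((α -> ~β) & (β -> β)) -> (β | β))) & ~((~β | ((α -> β) -> α)) & (β -> ((α -> α) | (α | α)))) = 1 & 1/7 = 1/7

1/7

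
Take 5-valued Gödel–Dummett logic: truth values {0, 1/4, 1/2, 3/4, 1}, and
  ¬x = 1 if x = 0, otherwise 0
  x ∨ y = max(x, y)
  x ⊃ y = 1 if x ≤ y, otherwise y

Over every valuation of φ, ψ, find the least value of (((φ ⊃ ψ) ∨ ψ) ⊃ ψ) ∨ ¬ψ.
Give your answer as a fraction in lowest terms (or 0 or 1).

1/4

Take φ = 0, ψ = 1/4:
φ ⊃ ψ = 0 ⊃ 1/4 = 1
(φ ⊃ ψ) ∨ ψ = 1 ∨ 1/4 = 1
((φ ⊃ ψ) ∨ ψ) ⊃ ψ = 1 ⊃ 1/4 = 1/4
¬ψ = ¬1/4 = 0
(((φ ⊃ ψ) ∨ ψ) ⊃ ψ) ∨ ¬ψ = 1/4 ∨ 0 = 1/4
No assignment yields a value below 1/4, so this is the minimum.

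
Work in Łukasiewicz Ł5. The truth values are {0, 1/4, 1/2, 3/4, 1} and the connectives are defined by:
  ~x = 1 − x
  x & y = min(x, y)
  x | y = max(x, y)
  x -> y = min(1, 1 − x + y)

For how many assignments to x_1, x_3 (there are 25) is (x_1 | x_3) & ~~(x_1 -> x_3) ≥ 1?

value 1: 5 assignments (counts)
value 3/4: 6 assignments
value 1/2: 7 assignments
value 1/4: 5 assignments
value 0: 2 assignments
So 5 of the 25 assignments meet the threshold.

5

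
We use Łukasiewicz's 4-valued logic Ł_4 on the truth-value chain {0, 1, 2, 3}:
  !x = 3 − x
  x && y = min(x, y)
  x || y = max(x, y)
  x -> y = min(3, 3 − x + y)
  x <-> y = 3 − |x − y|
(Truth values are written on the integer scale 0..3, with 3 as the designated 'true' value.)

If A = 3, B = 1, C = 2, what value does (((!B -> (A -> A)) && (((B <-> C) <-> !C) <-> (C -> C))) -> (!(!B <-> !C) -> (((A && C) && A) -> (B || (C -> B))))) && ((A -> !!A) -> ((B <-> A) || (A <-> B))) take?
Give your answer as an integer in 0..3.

!B = !1 = 2
A -> A = 3 -> 3 = 3
!B -> (A -> A) = 2 -> 3 = 3
B <-> C = 1 <-> 2 = 2
!C = !2 = 1
(B <-> C) <-> !C = 2 <-> 1 = 2
C -> C = 2 -> 2 = 3
((B <-> C) <-> !C) <-> (C -> C) = 2 <-> 3 = 2
(!B -> (A -> A)) && (((B <-> C) <-> !C) <-> (C -> C)) = 3 && 2 = 2
!B = !1 = 2
!C = !2 = 1
!B <-> !C = 2 <-> 1 = 2
!(!B <-> !C) = !2 = 1
A && C = 3 && 2 = 2
(A && C) && A = 2 && 3 = 2
C -> B = 2 -> 1 = 2
B || (C -> B) = 1 || 2 = 2
((A && C) && A) -> (B || (C -> B)) = 2 -> 2 = 3
!(!B <-> !C) -> (((A && C) && A) -> (B || (C -> B))) = 1 -> 3 = 3
((!B -> (A -> A)) && (((B <-> C) <-> !C) <-> (C -> C))) -> (!(!B <-> !C) -> (((A && C) && A) -> (B || (C -> B)))) = 2 -> 3 = 3
!A = !3 = 0
!!A = !0 = 3
A -> !!A = 3 -> 3 = 3
B <-> A = 1 <-> 3 = 1
A <-> B = 3 <-> 1 = 1
(B <-> A) || (A <-> B) = 1 || 1 = 1
(A -> !!A) -> ((B <-> A) || (A <-> B)) = 3 -> 1 = 1
(((!B -> (A -> A)) && (((B <-> C) <-> !C) <-> (C -> C))) -> (!(!B <-> !C) -> (((A && C) && A) -> (B || (C -> B))))) && ((A -> !!A) -> ((B <-> A) || (A <-> B))) = 3 && 1 = 1

1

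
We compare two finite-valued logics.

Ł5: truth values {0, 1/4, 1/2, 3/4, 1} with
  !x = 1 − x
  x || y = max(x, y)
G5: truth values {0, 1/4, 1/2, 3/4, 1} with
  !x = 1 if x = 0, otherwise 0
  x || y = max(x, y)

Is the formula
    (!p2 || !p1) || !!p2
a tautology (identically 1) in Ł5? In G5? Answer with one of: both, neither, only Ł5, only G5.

only G5

In Ł5: at p1 = 1/4, p2 = 1/4 the value is 3/4 — not a tautology.
In G5: every assignment gives 1 — tautology.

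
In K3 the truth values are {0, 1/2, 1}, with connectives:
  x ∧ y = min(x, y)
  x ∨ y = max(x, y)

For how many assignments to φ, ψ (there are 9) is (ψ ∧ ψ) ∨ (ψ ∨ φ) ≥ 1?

φ = 0, ψ = 0 ↦ 0  <
φ = 0, ψ = 1/2 ↦ 1/2  <
φ = 0, ψ = 1 ↦ 1  ≥
φ = 1/2, ψ = 0 ↦ 1/2  <
φ = 1/2, ψ = 1/2 ↦ 1/2  <
φ = 1/2, ψ = 1 ↦ 1  ≥
φ = 1, ψ = 0 ↦ 1  ≥
φ = 1, ψ = 1/2 ↦ 1  ≥
φ = 1, ψ = 1 ↦ 1  ≥
So 5 of the 9 assignments meet the threshold.

5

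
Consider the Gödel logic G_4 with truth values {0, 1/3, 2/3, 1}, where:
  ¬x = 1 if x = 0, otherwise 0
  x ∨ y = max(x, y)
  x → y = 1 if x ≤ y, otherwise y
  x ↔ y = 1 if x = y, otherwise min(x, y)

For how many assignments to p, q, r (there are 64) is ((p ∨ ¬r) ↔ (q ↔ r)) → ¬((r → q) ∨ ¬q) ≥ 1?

30

value 1: 30 assignments (counts)
value 0: 34 assignments
So 30 of the 64 assignments meet the threshold.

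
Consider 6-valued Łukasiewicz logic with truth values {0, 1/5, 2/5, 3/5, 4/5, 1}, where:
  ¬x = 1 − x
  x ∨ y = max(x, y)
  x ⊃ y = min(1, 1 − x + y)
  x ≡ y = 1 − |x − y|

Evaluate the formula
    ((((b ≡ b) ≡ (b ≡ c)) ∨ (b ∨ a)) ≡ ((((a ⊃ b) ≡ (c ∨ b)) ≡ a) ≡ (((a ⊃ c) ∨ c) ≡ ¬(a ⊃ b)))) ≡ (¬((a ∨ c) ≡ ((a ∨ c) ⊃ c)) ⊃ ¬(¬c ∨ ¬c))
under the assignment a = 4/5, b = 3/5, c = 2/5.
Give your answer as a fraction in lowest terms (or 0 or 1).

b ≡ b = 3/5 ≡ 3/5 = 1
b ≡ c = 3/5 ≡ 2/5 = 4/5
(b ≡ b) ≡ (b ≡ c) = 1 ≡ 4/5 = 4/5
b ∨ a = 3/5 ∨ 4/5 = 4/5
((b ≡ b) ≡ (b ≡ c)) ∨ (b ∨ a) = 4/5 ∨ 4/5 = 4/5
a ⊃ b = 4/5 ⊃ 3/5 = 4/5
c ∨ b = 2/5 ∨ 3/5 = 3/5
(a ⊃ b) ≡ (c ∨ b) = 4/5 ≡ 3/5 = 4/5
((a ⊃ b) ≡ (c ∨ b)) ≡ a = 4/5 ≡ 4/5 = 1
a ⊃ c = 4/5 ⊃ 2/5 = 3/5
(a ⊃ c) ∨ c = 3/5 ∨ 2/5 = 3/5
a ⊃ b = 4/5 ⊃ 3/5 = 4/5
¬(a ⊃ b) = ¬4/5 = 1/5
((a ⊃ c) ∨ c) ≡ ¬(a ⊃ b) = 3/5 ≡ 1/5 = 3/5
(((a ⊃ b) ≡ (c ∨ b)) ≡ a) ≡ (((a ⊃ c) ∨ c) ≡ ¬(a ⊃ b)) = 1 ≡ 3/5 = 3/5
(((b ≡ b) ≡ (b ≡ c)) ∨ (b ∨ a)) ≡ ((((a ⊃ b) ≡ (c ∨ b)) ≡ a) ≡ (((a ⊃ c) ∨ c) ≡ ¬(a ⊃ b))) = 4/5 ≡ 3/5 = 4/5
a ∨ c = 4/5 ∨ 2/5 = 4/5
a ∨ c = 4/5 ∨ 2/5 = 4/5
(a ∨ c) ⊃ c = 4/5 ⊃ 2/5 = 3/5
(a ∨ c) ≡ ((a ∨ c) ⊃ c) = 4/5 ≡ 3/5 = 4/5
¬((a ∨ c) ≡ ((a ∨ c) ⊃ c)) = ¬4/5 = 1/5
¬c = ¬2/5 = 3/5
¬c = ¬2/5 = 3/5
¬c ∨ ¬c = 3/5 ∨ 3/5 = 3/5
¬(¬c ∨ ¬c) = ¬3/5 = 2/5
¬((a ∨ c) ≡ ((a ∨ c) ⊃ c)) ⊃ ¬(¬c ∨ ¬c) = 1/5 ⊃ 2/5 = 1
((((b ≡ b) ≡ (b ≡ c)) ∨ (b ∨ a)) ≡ ((((a ⊃ b) ≡ (c ∨ b)) ≡ a) ≡ (((a ⊃ c) ∨ c) ≡ ¬(a ⊃ b)))) ≡ (¬((a ∨ c) ≡ ((a ∨ c) ⊃ c)) ⊃ ¬(¬c ∨ ¬c)) = 4/5 ≡ 1 = 4/5

4/5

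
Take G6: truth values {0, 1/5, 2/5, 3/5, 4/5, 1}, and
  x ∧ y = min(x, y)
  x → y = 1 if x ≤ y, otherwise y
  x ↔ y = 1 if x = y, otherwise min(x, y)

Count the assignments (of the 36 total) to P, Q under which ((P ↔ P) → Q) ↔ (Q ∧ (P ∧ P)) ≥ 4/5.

value 1: 21 assignments (counts)
value 4/5: 1 assignment (counts)
value 3/5: 2 assignments
value 2/5: 3 assignments
value 1/5: 4 assignments
value 0: 5 assignments
So 22 of the 36 assignments meet the threshold.

22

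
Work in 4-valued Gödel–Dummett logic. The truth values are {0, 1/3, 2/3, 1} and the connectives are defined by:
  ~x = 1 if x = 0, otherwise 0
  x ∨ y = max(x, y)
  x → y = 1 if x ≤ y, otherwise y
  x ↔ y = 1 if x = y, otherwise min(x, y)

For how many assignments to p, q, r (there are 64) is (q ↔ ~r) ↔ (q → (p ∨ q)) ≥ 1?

16

value 1: 16 assignments (counts)
value 2/3: 4 assignments
value 1/3: 4 assignments
value 0: 40 assignments
So 16 of the 64 assignments meet the threshold.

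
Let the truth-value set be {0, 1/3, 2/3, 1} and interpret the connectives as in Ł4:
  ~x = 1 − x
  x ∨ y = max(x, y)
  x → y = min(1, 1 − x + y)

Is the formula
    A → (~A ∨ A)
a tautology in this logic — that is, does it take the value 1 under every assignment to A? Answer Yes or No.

Yes

A = 0 ↦ 1
A = 1/3 ↦ 1
A = 2/3 ↦ 1
A = 1 ↦ 1
Every assignment gives a value ≥ 1.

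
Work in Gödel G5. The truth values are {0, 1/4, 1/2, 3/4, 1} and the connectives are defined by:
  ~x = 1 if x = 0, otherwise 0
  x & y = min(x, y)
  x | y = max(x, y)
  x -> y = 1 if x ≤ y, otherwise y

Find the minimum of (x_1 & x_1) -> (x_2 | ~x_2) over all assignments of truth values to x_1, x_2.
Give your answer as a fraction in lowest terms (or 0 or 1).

Take x_1 = 1/2, x_2 = 1/4:
x_1 & x_1 = 1/2 & 1/2 = 1/2
~x_2 = ~1/4 = 0
x_2 | ~x_2 = 1/4 | 0 = 1/4
(x_1 & x_1) -> (x_2 | ~x_2) = 1/2 -> 1/4 = 1/4
No assignment yields a value below 1/4, so this is the minimum.

1/4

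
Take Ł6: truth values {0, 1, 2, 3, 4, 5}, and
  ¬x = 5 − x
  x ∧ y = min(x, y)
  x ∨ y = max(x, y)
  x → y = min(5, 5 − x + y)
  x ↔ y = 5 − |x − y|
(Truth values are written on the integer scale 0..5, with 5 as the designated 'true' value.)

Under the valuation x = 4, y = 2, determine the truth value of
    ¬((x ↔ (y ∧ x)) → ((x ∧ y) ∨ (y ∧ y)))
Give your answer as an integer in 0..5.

y ∧ x = 2 ∧ 4 = 2
x ↔ (y ∧ x) = 4 ↔ 2 = 3
x ∧ y = 4 ∧ 2 = 2
y ∧ y = 2 ∧ 2 = 2
(x ∧ y) ∨ (y ∧ y) = 2 ∨ 2 = 2
(x ↔ (y ∧ x)) → ((x ∧ y) ∨ (y ∧ y)) = 3 → 2 = 4
¬((x ↔ (y ∧ x)) → ((x ∧ y) ∨ (y ∧ y))) = ¬4 = 1

1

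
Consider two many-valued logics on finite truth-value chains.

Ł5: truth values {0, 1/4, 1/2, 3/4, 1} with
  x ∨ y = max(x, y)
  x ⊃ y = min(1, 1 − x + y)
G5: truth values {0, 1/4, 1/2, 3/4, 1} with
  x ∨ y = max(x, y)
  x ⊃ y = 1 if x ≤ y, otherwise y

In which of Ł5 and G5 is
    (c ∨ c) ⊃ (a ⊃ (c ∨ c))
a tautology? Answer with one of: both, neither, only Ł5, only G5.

both

In Ł5: every assignment gives 1 — tautology.
In G5: every assignment gives 1 — tautology.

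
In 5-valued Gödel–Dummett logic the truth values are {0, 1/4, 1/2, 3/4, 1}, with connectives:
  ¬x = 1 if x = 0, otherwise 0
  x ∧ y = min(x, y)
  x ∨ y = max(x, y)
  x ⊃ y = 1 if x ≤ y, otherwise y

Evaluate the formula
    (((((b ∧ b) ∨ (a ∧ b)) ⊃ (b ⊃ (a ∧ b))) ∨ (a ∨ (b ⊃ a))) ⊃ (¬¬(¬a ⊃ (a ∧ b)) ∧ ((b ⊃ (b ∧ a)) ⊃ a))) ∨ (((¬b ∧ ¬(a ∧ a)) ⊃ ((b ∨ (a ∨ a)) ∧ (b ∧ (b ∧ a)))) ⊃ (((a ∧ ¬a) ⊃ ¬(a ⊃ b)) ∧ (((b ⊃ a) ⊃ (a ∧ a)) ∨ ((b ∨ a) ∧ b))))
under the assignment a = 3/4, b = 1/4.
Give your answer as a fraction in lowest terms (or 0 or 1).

3/4

b ∧ b = 1/4 ∧ 1/4 = 1/4
a ∧ b = 3/4 ∧ 1/4 = 1/4
(b ∧ b) ∨ (a ∧ b) = 1/4 ∨ 1/4 = 1/4
a ∧ b = 3/4 ∧ 1/4 = 1/4
b ⊃ (a ∧ b) = 1/4 ⊃ 1/4 = 1
((b ∧ b) ∨ (a ∧ b)) ⊃ (b ⊃ (a ∧ b)) = 1/4 ⊃ 1 = 1
b ⊃ a = 1/4 ⊃ 3/4 = 1
a ∨ (b ⊃ a) = 3/4 ∨ 1 = 1
(((b ∧ b) ∨ (a ∧ b)) ⊃ (b ⊃ (a ∧ b))) ∨ (a ∨ (b ⊃ a)) = 1 ∨ 1 = 1
¬a = ¬3/4 = 0
a ∧ b = 3/4 ∧ 1/4 = 1/4
¬a ⊃ (a ∧ b) = 0 ⊃ 1/4 = 1
¬(¬a ⊃ (a ∧ b)) = ¬1 = 0
¬¬(¬a ⊃ (a ∧ b)) = ¬0 = 1
b ∧ a = 1/4 ∧ 3/4 = 1/4
b ⊃ (b ∧ a) = 1/4 ⊃ 1/4 = 1
(b ⊃ (b ∧ a)) ⊃ a = 1 ⊃ 3/4 = 3/4
¬¬(¬a ⊃ (a ∧ b)) ∧ ((b ⊃ (b ∧ a)) ⊃ a) = 1 ∧ 3/4 = 3/4
((((b ∧ b) ∨ (a ∧ b)) ⊃ (b ⊃ (a ∧ b))) ∨ (a ∨ (b ⊃ a))) ⊃ (¬¬(¬a ⊃ (a ∧ b)) ∧ ((b ⊃ (b ∧ a)) ⊃ a)) = 1 ⊃ 3/4 = 3/4
¬b = ¬1/4 = 0
a ∧ a = 3/4 ∧ 3/4 = 3/4
¬(a ∧ a) = ¬3/4 = 0
¬b ∧ ¬(a ∧ a) = 0 ∧ 0 = 0
a ∨ a = 3/4 ∨ 3/4 = 3/4
b ∨ (a ∨ a) = 1/4 ∨ 3/4 = 3/4
b ∧ a = 1/4 ∧ 3/4 = 1/4
b ∧ (b ∧ a) = 1/4 ∧ 1/4 = 1/4
(b ∨ (a ∨ a)) ∧ (b ∧ (b ∧ a)) = 3/4 ∧ 1/4 = 1/4
(¬b ∧ ¬(a ∧ a)) ⊃ ((b ∨ (a ∨ a)) ∧ (b ∧ (b ∧ a))) = 0 ⊃ 1/4 = 1
¬a = ¬3/4 = 0
a ∧ ¬a = 3/4 ∧ 0 = 0
a ⊃ b = 3/4 ⊃ 1/4 = 1/4
¬(a ⊃ b) = ¬1/4 = 0
(a ∧ ¬a) ⊃ ¬(a ⊃ b) = 0 ⊃ 0 = 1
b ⊃ a = 1/4 ⊃ 3/4 = 1
a ∧ a = 3/4 ∧ 3/4 = 3/4
(b ⊃ a) ⊃ (a ∧ a) = 1 ⊃ 3/4 = 3/4
b ∨ a = 1/4 ∨ 3/4 = 3/4
(b ∨ a) ∧ b = 3/4 ∧ 1/4 = 1/4
((b ⊃ a) ⊃ (a ∧ a)) ∨ ((b ∨ a) ∧ b) = 3/4 ∨ 1/4 = 3/4
((a ∧ ¬a) ⊃ ¬(a ⊃ b)) ∧ (((b ⊃ a) ⊃ (a ∧ a)) ∨ ((b ∨ a) ∧ b)) = 1 ∧ 3/4 = 3/4
((¬b ∧ ¬(a ∧ a)) ⊃ ((b ∨ (a ∨ a)) ∧ (b ∧ (b ∧ a)))) ⊃ (((a ∧ ¬a) ⊃ ¬(a ⊃ b)) ∧ (((b ⊃ a) ⊃ (a ∧ a)) ∨ ((b ∨ a) ∧ b))) = 1 ⊃ 3/4 = 3/4
(((((b ∧ b) ∨ (a ∧ b)) ⊃ (b ⊃ (a ∧ b))) ∨ (a ∨ (b ⊃ a))) ⊃ (¬¬(¬a ⊃ (a ∧ b)) ∧ ((b ⊃ (b ∧ a)) ⊃ a))) ∨ (((¬b ∧ ¬(a ∧ a)) ⊃ ((b ∨ (a ∨ a)) ∧ (b ∧ (b ∧ a)))) ⊃ (((a ∧ ¬a) ⊃ ¬(a ⊃ b)) ∧ (((b ⊃ a) ⊃ (a ∧ a)) ∨ ((b ∨ a) ∧ b)))) = 3/4 ∨ 3/4 = 3/4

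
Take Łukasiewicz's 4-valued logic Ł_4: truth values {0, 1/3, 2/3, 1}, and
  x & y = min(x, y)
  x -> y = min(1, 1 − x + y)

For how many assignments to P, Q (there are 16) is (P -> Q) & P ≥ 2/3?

5

P = 0, Q = 0 ↦ 0  <
P = 0, Q = 1/3 ↦ 0  <
P = 0, Q = 2/3 ↦ 0  <
P = 0, Q = 1 ↦ 0  <
P = 1/3, Q = 0 ↦ 1/3  <
P = 1/3, Q = 1/3 ↦ 1/3  <
P = 1/3, Q = 2/3 ↦ 1/3  <
P = 1/3, Q = 1 ↦ 1/3  <
P = 2/3, Q = 0 ↦ 1/3  <
P = 2/3, Q = 1/3 ↦ 2/3  ≥
P = 2/3, Q = 2/3 ↦ 2/3  ≥
P = 2/3, Q = 1 ↦ 2/3  ≥
P = 1, Q = 0 ↦ 0  <
P = 1, Q = 1/3 ↦ 1/3  <
P = 1, Q = 2/3 ↦ 2/3  ≥
P = 1, Q = 1 ↦ 1  ≥
So 5 of the 16 assignments meet the threshold.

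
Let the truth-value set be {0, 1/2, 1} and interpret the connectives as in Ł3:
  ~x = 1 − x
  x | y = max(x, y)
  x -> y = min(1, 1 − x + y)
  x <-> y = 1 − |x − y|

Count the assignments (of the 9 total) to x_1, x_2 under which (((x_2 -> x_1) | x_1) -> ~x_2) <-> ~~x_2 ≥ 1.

x_1 = 0, x_2 = 0 ↦ 0  <
x_1 = 0, x_2 = 1/2 ↦ 1/2  <
x_1 = 0, x_2 = 1 ↦ 1  ≥
x_1 = 1/2, x_2 = 0 ↦ 0  <
x_1 = 1/2, x_2 = 1/2 ↦ 1  ≥
x_1 = 1/2, x_2 = 1 ↦ 1/2  <
x_1 = 1, x_2 = 0 ↦ 0  <
x_1 = 1, x_2 = 1/2 ↦ 1  ≥
x_1 = 1, x_2 = 1 ↦ 0  <
So 3 of the 9 assignments meet the threshold.

3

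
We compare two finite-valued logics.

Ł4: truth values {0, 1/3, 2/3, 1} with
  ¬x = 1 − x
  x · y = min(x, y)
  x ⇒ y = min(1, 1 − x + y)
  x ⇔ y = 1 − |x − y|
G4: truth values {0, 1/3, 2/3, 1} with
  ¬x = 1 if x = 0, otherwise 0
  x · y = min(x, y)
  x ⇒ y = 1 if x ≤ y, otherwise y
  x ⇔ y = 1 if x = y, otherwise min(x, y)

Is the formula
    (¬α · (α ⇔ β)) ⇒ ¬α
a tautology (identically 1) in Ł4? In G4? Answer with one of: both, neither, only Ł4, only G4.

In Ł4: every assignment gives 1 — tautology.
In G4: every assignment gives 1 — tautology.

both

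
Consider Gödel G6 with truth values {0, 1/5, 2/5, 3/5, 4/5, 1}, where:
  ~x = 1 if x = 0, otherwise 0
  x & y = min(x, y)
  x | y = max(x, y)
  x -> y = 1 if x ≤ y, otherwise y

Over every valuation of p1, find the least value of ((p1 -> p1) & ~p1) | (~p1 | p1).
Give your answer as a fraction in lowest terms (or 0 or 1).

Take p1 = 1/5:
p1 -> p1 = 1/5 -> 1/5 = 1
~p1 = ~1/5 = 0
(p1 -> p1) & ~p1 = 1 & 0 = 0
~p1 = ~1/5 = 0
~p1 | p1 = 0 | 1/5 = 1/5
((p1 -> p1) & ~p1) | (~p1 | p1) = 0 | 1/5 = 1/5
No assignment yields a value below 1/5, so this is the minimum.

1/5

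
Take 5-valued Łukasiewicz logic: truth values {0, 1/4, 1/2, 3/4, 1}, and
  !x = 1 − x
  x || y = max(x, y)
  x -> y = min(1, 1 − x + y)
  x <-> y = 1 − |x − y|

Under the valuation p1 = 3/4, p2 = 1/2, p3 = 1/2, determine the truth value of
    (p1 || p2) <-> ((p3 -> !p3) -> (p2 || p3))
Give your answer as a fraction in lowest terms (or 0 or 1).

3/4

p1 || p2 = 3/4 || 1/2 = 3/4
!p3 = !1/2 = 1/2
p3 -> !p3 = 1/2 -> 1/2 = 1
p2 || p3 = 1/2 || 1/2 = 1/2
(p3 -> !p3) -> (p2 || p3) = 1 -> 1/2 = 1/2
(p1 || p2) <-> ((p3 -> !p3) -> (p2 || p3)) = 3/4 <-> 1/2 = 3/4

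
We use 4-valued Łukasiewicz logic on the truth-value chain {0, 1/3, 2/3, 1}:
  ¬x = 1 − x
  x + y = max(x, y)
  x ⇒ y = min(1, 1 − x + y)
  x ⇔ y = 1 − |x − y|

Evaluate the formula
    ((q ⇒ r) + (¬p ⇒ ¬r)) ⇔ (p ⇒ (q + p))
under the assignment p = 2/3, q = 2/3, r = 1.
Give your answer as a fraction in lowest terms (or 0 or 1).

q ⇒ r = 2/3 ⇒ 1 = 1
¬p = ¬2/3 = 1/3
¬r = ¬1 = 0
¬p ⇒ ¬r = 1/3 ⇒ 0 = 2/3
(q ⇒ r) + (¬p ⇒ ¬r) = 1 + 2/3 = 1
q + p = 2/3 + 2/3 = 2/3
p ⇒ (q + p) = 2/3 ⇒ 2/3 = 1
((q ⇒ r) + (¬p ⇒ ¬r)) ⇔ (p ⇒ (q + p)) = 1 ⇔ 1 = 1

1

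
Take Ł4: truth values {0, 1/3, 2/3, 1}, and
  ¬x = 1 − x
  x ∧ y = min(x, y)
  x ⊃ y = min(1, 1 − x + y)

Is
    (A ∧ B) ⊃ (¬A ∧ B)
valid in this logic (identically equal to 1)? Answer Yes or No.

Counterexample: take A = 2/3, B = 2/3.
A ∧ B = 2/3 ∧ 2/3 = 2/3
¬A = ¬2/3 = 1/3
¬A ∧ B = 1/3 ∧ 2/3 = 1/3
(A ∧ B) ⊃ (¬A ∧ B) = 2/3 ⊃ 1/3 = 2/3
This gives 2/3 ≠ 1.

No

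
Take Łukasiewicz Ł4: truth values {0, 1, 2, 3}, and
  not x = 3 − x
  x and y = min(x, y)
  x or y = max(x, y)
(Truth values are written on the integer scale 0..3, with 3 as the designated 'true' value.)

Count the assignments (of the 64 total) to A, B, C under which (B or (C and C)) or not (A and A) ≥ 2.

56

value 3: 37 assignments (counts)
value 2: 19 assignments (counts)
value 1: 7 assignments
value 0: 1 assignment
So 56 of the 64 assignments meet the threshold.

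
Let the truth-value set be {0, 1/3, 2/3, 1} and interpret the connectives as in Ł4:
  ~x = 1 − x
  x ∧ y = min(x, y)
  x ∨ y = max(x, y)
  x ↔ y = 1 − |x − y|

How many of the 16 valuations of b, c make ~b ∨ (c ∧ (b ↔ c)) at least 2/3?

b = 0, c = 0 ↦ 1  ≥
b = 0, c = 1/3 ↦ 1  ≥
b = 0, c = 2/3 ↦ 1  ≥
b = 0, c = 1 ↦ 1  ≥
b = 1/3, c = 0 ↦ 2/3  ≥
b = 1/3, c = 1/3 ↦ 2/3  ≥
b = 1/3, c = 2/3 ↦ 2/3  ≥
b = 1/3, c = 1 ↦ 2/3  ≥
b = 2/3, c = 0 ↦ 1/3  <
b = 2/3, c = 1/3 ↦ 1/3  <
b = 2/3, c = 2/3 ↦ 2/3  ≥
b = 2/3, c = 1 ↦ 2/3  ≥
b = 1, c = 0 ↦ 0  <
b = 1, c = 1/3 ↦ 1/3  <
b = 1, c = 2/3 ↦ 2/3  ≥
b = 1, c = 1 ↦ 1  ≥
So 12 of the 16 assignments meet the threshold.

12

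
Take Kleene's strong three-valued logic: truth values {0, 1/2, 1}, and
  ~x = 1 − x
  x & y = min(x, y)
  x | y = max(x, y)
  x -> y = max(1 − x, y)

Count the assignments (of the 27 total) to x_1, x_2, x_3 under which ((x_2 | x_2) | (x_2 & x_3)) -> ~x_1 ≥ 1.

15

value 1: 15 assignments (counts)
value 1/2: 9 assignments
value 0: 3 assignments
So 15 of the 27 assignments meet the threshold.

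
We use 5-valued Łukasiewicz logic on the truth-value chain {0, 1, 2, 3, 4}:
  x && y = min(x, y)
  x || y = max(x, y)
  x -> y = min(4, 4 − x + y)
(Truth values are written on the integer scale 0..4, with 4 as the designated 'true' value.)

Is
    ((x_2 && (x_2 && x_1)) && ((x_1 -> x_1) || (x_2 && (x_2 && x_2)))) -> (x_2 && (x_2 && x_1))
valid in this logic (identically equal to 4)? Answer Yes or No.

Yes

At x_1 = 3, x_2 = 3, for instance:
x_2 && x_1 = 3 && 3 = 3
x_2 && (x_2 && x_1) = 3 && 3 = 3
x_1 -> x_1 = 3 -> 3 = 4
x_2 && x_2 = 3 && 3 = 3
x_2 && (x_2 && x_2) = 3 && 3 = 3
(x_1 -> x_1) || (x_2 && (x_2 && x_2)) = 4 || 3 = 4
(x_2 && (x_2 && x_1)) && ((x_1 -> x_1) || (x_2 && (x_2 && x_2))) = 3 && 4 = 3
((x_2 && (x_2 && x_1)) && ((x_1 -> x_1) || (x_2 && (x_2 && x_2)))) -> (x_2 && (x_2 && x_1)) = 3 -> 3 = 4
and checking the remaining 24 assignments likewise gives ≥ 4 in every case.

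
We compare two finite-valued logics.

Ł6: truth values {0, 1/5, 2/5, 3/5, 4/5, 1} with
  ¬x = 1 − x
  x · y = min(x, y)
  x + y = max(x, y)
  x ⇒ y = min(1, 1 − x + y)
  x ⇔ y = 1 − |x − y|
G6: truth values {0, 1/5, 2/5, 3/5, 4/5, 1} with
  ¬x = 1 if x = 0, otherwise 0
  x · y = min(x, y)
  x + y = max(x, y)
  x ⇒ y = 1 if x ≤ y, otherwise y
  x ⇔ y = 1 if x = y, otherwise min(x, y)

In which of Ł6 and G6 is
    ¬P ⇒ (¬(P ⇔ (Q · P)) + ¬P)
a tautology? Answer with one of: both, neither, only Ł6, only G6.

both

In Ł6: every assignment gives 1 — tautology.
In G6: every assignment gives 1 — tautology.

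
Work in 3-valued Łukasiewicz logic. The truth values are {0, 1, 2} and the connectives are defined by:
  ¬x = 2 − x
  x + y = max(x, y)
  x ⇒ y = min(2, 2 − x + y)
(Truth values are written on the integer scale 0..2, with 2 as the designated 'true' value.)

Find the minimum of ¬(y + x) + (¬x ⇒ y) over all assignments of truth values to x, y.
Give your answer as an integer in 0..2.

Take x = 0, y = 1:
y + x = 1 + 0 = 1
¬(y + x) = ¬1 = 1
¬x = ¬0 = 2
¬x ⇒ y = 2 ⇒ 1 = 1
¬(y + x) + (¬x ⇒ y) = 1 + 1 = 1
No assignment yields a value below 1, so this is the minimum.

1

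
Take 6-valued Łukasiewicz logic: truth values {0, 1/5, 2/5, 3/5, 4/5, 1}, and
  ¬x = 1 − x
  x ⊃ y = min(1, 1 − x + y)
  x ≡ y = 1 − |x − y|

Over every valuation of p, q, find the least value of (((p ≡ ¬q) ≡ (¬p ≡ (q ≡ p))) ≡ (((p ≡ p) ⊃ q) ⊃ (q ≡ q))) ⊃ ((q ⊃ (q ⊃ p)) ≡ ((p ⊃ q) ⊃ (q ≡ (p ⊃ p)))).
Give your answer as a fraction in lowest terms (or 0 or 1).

Take p = 0, q = 2/5:
¬q = ¬2/5 = 3/5
p ≡ ¬q = 0 ≡ 3/5 = 2/5
¬p = ¬0 = 1
q ≡ p = 2/5 ≡ 0 = 3/5
¬p ≡ (q ≡ p) = 1 ≡ 3/5 = 3/5
(p ≡ ¬q) ≡ (¬p ≡ (q ≡ p)) = 2/5 ≡ 3/5 = 4/5
p ≡ p = 0 ≡ 0 = 1
(p ≡ p) ⊃ q = 1 ⊃ 2/5 = 2/5
q ≡ q = 2/5 ≡ 2/5 = 1
((p ≡ p) ⊃ q) ⊃ (q ≡ q) = 2/5 ⊃ 1 = 1
((p ≡ ¬q) ≡ (¬p ≡ (q ≡ p))) ≡ (((p ≡ p) ⊃ q) ⊃ (q ≡ q)) = 4/5 ≡ 1 = 4/5
q ⊃ p = 2/5 ⊃ 0 = 3/5
q ⊃ (q ⊃ p) = 2/5 ⊃ 3/5 = 1
p ⊃ q = 0 ⊃ 2/5 = 1
p ⊃ p = 0 ⊃ 0 = 1
q ≡ (p ⊃ p) = 2/5 ≡ 1 = 2/5
(p ⊃ q) ⊃ (q ≡ (p ⊃ p)) = 1 ⊃ 2/5 = 2/5
(q ⊃ (q ⊃ p)) ≡ ((p ⊃ q) ⊃ (q ≡ (p ⊃ p))) = 1 ≡ 2/5 = 2/5
(((p ≡ ¬q) ≡ (¬p ≡ (q ≡ p))) ≡ (((p ≡ p) ⊃ q) ⊃ (q ≡ q))) ⊃ ((q ⊃ (q ⊃ p)) ≡ ((p ⊃ q) ⊃ (q ≡ (p ⊃ p)))) = 4/5 ⊃ 2/5 = 3/5
No assignment yields a value below 3/5, so this is the minimum.

3/5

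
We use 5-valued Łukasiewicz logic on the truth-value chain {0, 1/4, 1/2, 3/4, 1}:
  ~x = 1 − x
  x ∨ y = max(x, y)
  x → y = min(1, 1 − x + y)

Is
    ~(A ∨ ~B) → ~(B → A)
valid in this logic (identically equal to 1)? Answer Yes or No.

No

Counterexample: take A = 1/4, B = 1/4.
~B = ~1/4 = 3/4
A ∨ ~B = 1/4 ∨ 3/4 = 3/4
~(A ∨ ~B) = ~3/4 = 1/4
B → A = 1/4 → 1/4 = 1
~(B → A) = ~1 = 0
~(A ∨ ~B) → ~(B → A) = 1/4 → 0 = 3/4
This gives 3/4 ≠ 1.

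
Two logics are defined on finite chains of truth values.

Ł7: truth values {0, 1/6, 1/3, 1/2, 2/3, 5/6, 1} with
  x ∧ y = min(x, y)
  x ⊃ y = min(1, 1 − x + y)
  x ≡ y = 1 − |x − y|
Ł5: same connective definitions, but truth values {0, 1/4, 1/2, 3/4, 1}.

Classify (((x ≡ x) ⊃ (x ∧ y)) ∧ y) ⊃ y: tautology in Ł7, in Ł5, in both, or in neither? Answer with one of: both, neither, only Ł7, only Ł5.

both

In Ł7: every assignment gives 1 — tautology.
In Ł5: every assignment gives 1 — tautology.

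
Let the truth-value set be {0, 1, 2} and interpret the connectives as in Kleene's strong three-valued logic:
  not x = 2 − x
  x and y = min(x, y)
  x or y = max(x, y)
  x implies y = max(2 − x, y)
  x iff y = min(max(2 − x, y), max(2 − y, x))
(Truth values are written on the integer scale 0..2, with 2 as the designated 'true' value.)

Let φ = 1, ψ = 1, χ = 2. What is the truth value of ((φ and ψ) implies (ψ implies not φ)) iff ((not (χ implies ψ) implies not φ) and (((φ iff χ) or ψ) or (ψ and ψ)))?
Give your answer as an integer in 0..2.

φ and ψ = 1 and 1 = 1
not φ = not 1 = 1
ψ implies not φ = 1 implies 1 = 1
(φ and ψ) implies (ψ implies not φ) = 1 implies 1 = 1
χ implies ψ = 2 implies 1 = 1
not (χ implies ψ) = not 1 = 1
not φ = not 1 = 1
not (χ implies ψ) implies not φ = 1 implies 1 = 1
φ iff χ = 1 iff 2 = 1
(φ iff χ) or ψ = 1 or 1 = 1
ψ and ψ = 1 and 1 = 1
((φ iff χ) or ψ) or (ψ and ψ) = 1 or 1 = 1
(not (χ implies ψ) implies not φ) and (((φ iff χ) or ψ) or (ψ and ψ)) = 1 and 1 = 1
((φ and ψ) implies (ψ implies not φ)) iff ((not (χ implies ψ) implies not φ) and (((φ iff χ) or ψ) or (ψ and ψ))) = 1 iff 1 = 1

1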